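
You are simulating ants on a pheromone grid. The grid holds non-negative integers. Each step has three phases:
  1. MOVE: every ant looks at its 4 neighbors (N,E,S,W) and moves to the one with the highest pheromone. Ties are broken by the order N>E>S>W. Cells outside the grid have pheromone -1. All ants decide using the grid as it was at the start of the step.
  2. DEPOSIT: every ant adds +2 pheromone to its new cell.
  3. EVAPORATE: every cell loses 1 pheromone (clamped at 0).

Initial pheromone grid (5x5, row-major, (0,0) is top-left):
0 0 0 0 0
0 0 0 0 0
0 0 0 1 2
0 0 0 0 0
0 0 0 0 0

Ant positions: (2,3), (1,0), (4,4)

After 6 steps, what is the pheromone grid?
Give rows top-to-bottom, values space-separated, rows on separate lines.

After step 1: ants at (2,4),(0,0),(3,4)
  1 0 0 0 0
  0 0 0 0 0
  0 0 0 0 3
  0 0 0 0 1
  0 0 0 0 0
After step 2: ants at (3,4),(0,1),(2,4)
  0 1 0 0 0
  0 0 0 0 0
  0 0 0 0 4
  0 0 0 0 2
  0 0 0 0 0
After step 3: ants at (2,4),(0,2),(3,4)
  0 0 1 0 0
  0 0 0 0 0
  0 0 0 0 5
  0 0 0 0 3
  0 0 0 0 0
After step 4: ants at (3,4),(0,3),(2,4)
  0 0 0 1 0
  0 0 0 0 0
  0 0 0 0 6
  0 0 0 0 4
  0 0 0 0 0
After step 5: ants at (2,4),(0,4),(3,4)
  0 0 0 0 1
  0 0 0 0 0
  0 0 0 0 7
  0 0 0 0 5
  0 0 0 0 0
After step 6: ants at (3,4),(1,4),(2,4)
  0 0 0 0 0
  0 0 0 0 1
  0 0 0 0 8
  0 0 0 0 6
  0 0 0 0 0

0 0 0 0 0
0 0 0 0 1
0 0 0 0 8
0 0 0 0 6
0 0 0 0 0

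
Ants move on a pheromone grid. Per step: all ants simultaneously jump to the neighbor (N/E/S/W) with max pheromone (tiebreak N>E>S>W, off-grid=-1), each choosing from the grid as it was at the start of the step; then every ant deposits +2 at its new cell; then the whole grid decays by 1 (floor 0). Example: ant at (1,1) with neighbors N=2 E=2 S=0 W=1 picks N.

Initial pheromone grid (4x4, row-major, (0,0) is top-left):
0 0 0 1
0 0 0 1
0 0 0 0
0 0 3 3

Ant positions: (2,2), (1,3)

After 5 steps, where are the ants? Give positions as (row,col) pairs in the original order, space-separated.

Step 1: ant0:(2,2)->S->(3,2) | ant1:(1,3)->N->(0,3)
  grid max=4 at (3,2)
Step 2: ant0:(3,2)->E->(3,3) | ant1:(0,3)->S->(1,3)
  grid max=3 at (3,2)
Step 3: ant0:(3,3)->W->(3,2) | ant1:(1,3)->N->(0,3)
  grid max=4 at (3,2)
Step 4: ant0:(3,2)->E->(3,3) | ant1:(0,3)->S->(1,3)
  grid max=3 at (3,2)
Step 5: ant0:(3,3)->W->(3,2) | ant1:(1,3)->N->(0,3)
  grid max=4 at (3,2)

(3,2) (0,3)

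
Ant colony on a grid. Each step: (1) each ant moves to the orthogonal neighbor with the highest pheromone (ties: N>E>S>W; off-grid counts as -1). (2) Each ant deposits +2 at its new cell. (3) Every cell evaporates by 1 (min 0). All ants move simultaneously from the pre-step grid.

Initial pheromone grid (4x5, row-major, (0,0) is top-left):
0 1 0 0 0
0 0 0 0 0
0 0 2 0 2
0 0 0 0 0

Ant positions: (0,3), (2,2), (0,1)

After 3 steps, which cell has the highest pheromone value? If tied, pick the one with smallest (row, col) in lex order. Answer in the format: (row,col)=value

Answer: (0,2)=3

Derivation:
Step 1: ant0:(0,3)->E->(0,4) | ant1:(2,2)->N->(1,2) | ant2:(0,1)->E->(0,2)
  grid max=1 at (0,2)
Step 2: ant0:(0,4)->S->(1,4) | ant1:(1,2)->N->(0,2) | ant2:(0,2)->S->(1,2)
  grid max=2 at (0,2)
Step 3: ant0:(1,4)->N->(0,4) | ant1:(0,2)->S->(1,2) | ant2:(1,2)->N->(0,2)
  grid max=3 at (0,2)
Final grid:
  0 0 3 0 1
  0 0 3 0 0
  0 0 0 0 0
  0 0 0 0 0
Max pheromone 3 at (0,2)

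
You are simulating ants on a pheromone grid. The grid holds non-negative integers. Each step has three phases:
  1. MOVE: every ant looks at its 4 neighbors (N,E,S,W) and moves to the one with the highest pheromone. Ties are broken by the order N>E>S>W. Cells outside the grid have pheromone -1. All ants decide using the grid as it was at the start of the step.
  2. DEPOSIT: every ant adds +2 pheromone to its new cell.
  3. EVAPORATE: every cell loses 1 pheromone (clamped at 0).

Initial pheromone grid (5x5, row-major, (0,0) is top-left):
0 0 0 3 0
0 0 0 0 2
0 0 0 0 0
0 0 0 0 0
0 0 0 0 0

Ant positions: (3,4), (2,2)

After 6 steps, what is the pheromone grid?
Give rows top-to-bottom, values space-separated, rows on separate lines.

After step 1: ants at (2,4),(1,2)
  0 0 0 2 0
  0 0 1 0 1
  0 0 0 0 1
  0 0 0 0 0
  0 0 0 0 0
After step 2: ants at (1,4),(0,2)
  0 0 1 1 0
  0 0 0 0 2
  0 0 0 0 0
  0 0 0 0 0
  0 0 0 0 0
After step 3: ants at (0,4),(0,3)
  0 0 0 2 1
  0 0 0 0 1
  0 0 0 0 0
  0 0 0 0 0
  0 0 0 0 0
After step 4: ants at (0,3),(0,4)
  0 0 0 3 2
  0 0 0 0 0
  0 0 0 0 0
  0 0 0 0 0
  0 0 0 0 0
After step 5: ants at (0,4),(0,3)
  0 0 0 4 3
  0 0 0 0 0
  0 0 0 0 0
  0 0 0 0 0
  0 0 0 0 0
After step 6: ants at (0,3),(0,4)
  0 0 0 5 4
  0 0 0 0 0
  0 0 0 0 0
  0 0 0 0 0
  0 0 0 0 0

0 0 0 5 4
0 0 0 0 0
0 0 0 0 0
0 0 0 0 0
0 0 0 0 0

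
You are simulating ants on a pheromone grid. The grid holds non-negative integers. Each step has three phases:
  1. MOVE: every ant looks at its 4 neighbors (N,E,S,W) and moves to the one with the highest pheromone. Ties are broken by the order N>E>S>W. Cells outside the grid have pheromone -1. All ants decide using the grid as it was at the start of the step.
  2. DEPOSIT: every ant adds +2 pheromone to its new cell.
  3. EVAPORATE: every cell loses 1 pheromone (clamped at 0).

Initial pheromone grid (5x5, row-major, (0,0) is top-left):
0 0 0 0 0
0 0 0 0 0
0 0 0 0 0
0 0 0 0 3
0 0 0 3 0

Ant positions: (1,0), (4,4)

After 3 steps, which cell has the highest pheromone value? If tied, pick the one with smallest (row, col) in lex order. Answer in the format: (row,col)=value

Step 1: ant0:(1,0)->N->(0,0) | ant1:(4,4)->N->(3,4)
  grid max=4 at (3,4)
Step 2: ant0:(0,0)->E->(0,1) | ant1:(3,4)->N->(2,4)
  grid max=3 at (3,4)
Step 3: ant0:(0,1)->E->(0,2) | ant1:(2,4)->S->(3,4)
  grid max=4 at (3,4)
Final grid:
  0 0 1 0 0
  0 0 0 0 0
  0 0 0 0 0
  0 0 0 0 4
  0 0 0 0 0
Max pheromone 4 at (3,4)

Answer: (3,4)=4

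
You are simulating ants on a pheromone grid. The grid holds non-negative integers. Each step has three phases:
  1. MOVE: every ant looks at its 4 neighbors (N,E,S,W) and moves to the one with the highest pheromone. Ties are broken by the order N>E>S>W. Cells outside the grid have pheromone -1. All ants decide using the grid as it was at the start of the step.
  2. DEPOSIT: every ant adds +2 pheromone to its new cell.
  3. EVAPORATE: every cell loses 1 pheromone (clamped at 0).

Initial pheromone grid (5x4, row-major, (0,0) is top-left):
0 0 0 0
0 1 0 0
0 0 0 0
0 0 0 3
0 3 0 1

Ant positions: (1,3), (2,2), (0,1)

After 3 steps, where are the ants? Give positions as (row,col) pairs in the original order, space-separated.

Step 1: ant0:(1,3)->N->(0,3) | ant1:(2,2)->N->(1,2) | ant2:(0,1)->S->(1,1)
  grid max=2 at (1,1)
Step 2: ant0:(0,3)->S->(1,3) | ant1:(1,2)->W->(1,1) | ant2:(1,1)->E->(1,2)
  grid max=3 at (1,1)
Step 3: ant0:(1,3)->W->(1,2) | ant1:(1,1)->E->(1,2) | ant2:(1,2)->W->(1,1)
  grid max=5 at (1,2)

(1,2) (1,2) (1,1)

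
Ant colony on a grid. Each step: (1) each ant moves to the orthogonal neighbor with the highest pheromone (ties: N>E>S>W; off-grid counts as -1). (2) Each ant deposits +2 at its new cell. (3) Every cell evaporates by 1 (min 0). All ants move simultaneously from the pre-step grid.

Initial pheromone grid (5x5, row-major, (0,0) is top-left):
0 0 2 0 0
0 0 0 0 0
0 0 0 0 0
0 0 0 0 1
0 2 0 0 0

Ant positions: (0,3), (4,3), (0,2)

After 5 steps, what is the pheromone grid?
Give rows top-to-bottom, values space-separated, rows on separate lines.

After step 1: ants at (0,2),(3,3),(0,3)
  0 0 3 1 0
  0 0 0 0 0
  0 0 0 0 0
  0 0 0 1 0
  0 1 0 0 0
After step 2: ants at (0,3),(2,3),(0,2)
  0 0 4 2 0
  0 0 0 0 0
  0 0 0 1 0
  0 0 0 0 0
  0 0 0 0 0
After step 3: ants at (0,2),(1,3),(0,3)
  0 0 5 3 0
  0 0 0 1 0
  0 0 0 0 0
  0 0 0 0 0
  0 0 0 0 0
After step 4: ants at (0,3),(0,3),(0,2)
  0 0 6 6 0
  0 0 0 0 0
  0 0 0 0 0
  0 0 0 0 0
  0 0 0 0 0
After step 5: ants at (0,2),(0,2),(0,3)
  0 0 9 7 0
  0 0 0 0 0
  0 0 0 0 0
  0 0 0 0 0
  0 0 0 0 0

0 0 9 7 0
0 0 0 0 0
0 0 0 0 0
0 0 0 0 0
0 0 0 0 0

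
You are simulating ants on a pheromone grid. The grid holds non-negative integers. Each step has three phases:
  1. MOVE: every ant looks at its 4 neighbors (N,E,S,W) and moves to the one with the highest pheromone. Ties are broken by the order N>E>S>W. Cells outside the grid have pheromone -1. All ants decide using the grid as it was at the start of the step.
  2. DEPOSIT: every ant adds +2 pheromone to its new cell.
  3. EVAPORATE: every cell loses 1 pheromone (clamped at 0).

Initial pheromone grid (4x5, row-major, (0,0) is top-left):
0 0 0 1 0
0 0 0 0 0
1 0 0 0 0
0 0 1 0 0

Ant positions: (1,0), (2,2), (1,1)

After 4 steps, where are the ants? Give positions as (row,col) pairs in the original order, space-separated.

Step 1: ant0:(1,0)->S->(2,0) | ant1:(2,2)->S->(3,2) | ant2:(1,1)->N->(0,1)
  grid max=2 at (2,0)
Step 2: ant0:(2,0)->N->(1,0) | ant1:(3,2)->N->(2,2) | ant2:(0,1)->E->(0,2)
  grid max=1 at (0,2)
Step 3: ant0:(1,0)->S->(2,0) | ant1:(2,2)->S->(3,2) | ant2:(0,2)->E->(0,3)
  grid max=2 at (2,0)
Step 4: ant0:(2,0)->N->(1,0) | ant1:(3,2)->N->(2,2) | ant2:(0,3)->E->(0,4)
  grid max=1 at (0,4)

(1,0) (2,2) (0,4)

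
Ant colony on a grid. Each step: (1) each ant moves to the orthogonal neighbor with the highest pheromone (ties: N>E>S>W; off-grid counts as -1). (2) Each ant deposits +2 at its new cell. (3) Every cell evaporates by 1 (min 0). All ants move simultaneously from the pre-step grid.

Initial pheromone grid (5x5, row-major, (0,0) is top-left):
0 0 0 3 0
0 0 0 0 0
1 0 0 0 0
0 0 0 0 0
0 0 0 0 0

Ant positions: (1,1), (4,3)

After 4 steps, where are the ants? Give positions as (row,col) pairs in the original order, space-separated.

Step 1: ant0:(1,1)->N->(0,1) | ant1:(4,3)->N->(3,3)
  grid max=2 at (0,3)
Step 2: ant0:(0,1)->E->(0,2) | ant1:(3,3)->N->(2,3)
  grid max=1 at (0,2)
Step 3: ant0:(0,2)->E->(0,3) | ant1:(2,3)->N->(1,3)
  grid max=2 at (0,3)
Step 4: ant0:(0,3)->S->(1,3) | ant1:(1,3)->N->(0,3)
  grid max=3 at (0,3)

(1,3) (0,3)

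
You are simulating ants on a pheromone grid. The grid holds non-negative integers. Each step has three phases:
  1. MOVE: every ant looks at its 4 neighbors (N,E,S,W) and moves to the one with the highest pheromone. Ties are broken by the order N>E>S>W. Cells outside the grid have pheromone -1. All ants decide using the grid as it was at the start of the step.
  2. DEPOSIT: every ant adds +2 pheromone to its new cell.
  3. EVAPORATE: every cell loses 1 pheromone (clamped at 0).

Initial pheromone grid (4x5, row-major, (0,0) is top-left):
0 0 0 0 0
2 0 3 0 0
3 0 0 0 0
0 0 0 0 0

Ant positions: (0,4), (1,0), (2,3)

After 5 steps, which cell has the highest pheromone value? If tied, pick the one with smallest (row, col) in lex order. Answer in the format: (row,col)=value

Step 1: ant0:(0,4)->S->(1,4) | ant1:(1,0)->S->(2,0) | ant2:(2,3)->N->(1,3)
  grid max=4 at (2,0)
Step 2: ant0:(1,4)->W->(1,3) | ant1:(2,0)->N->(1,0) | ant2:(1,3)->W->(1,2)
  grid max=3 at (1,2)
Step 3: ant0:(1,3)->W->(1,2) | ant1:(1,0)->S->(2,0) | ant2:(1,2)->E->(1,3)
  grid max=4 at (1,2)
Step 4: ant0:(1,2)->E->(1,3) | ant1:(2,0)->N->(1,0) | ant2:(1,3)->W->(1,2)
  grid max=5 at (1,2)
Step 5: ant0:(1,3)->W->(1,2) | ant1:(1,0)->S->(2,0) | ant2:(1,2)->E->(1,3)
  grid max=6 at (1,2)
Final grid:
  0 0 0 0 0
  1 0 6 5 0
  4 0 0 0 0
  0 0 0 0 0
Max pheromone 6 at (1,2)

Answer: (1,2)=6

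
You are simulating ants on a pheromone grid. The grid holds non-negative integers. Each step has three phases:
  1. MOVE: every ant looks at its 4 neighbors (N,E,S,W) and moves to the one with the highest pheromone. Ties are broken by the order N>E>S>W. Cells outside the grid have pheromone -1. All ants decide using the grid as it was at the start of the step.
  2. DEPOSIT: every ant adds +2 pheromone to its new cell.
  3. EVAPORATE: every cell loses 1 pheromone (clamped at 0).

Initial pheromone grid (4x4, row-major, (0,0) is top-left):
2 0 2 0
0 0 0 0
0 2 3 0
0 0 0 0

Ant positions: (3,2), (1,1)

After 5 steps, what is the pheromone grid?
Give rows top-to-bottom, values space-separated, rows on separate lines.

After step 1: ants at (2,2),(2,1)
  1 0 1 0
  0 0 0 0
  0 3 4 0
  0 0 0 0
After step 2: ants at (2,1),(2,2)
  0 0 0 0
  0 0 0 0
  0 4 5 0
  0 0 0 0
After step 3: ants at (2,2),(2,1)
  0 0 0 0
  0 0 0 0
  0 5 6 0
  0 0 0 0
After step 4: ants at (2,1),(2,2)
  0 0 0 0
  0 0 0 0
  0 6 7 0
  0 0 0 0
After step 5: ants at (2,2),(2,1)
  0 0 0 0
  0 0 0 0
  0 7 8 0
  0 0 0 0

0 0 0 0
0 0 0 0
0 7 8 0
0 0 0 0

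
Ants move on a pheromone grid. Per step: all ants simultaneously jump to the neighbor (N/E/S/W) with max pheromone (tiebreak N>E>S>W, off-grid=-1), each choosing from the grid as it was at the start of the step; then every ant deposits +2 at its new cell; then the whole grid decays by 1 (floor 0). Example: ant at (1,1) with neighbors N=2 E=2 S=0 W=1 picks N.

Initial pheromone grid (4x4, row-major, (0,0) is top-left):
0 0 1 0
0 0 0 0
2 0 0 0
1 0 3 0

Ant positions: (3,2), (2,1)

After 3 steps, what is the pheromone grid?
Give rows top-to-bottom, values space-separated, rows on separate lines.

After step 1: ants at (2,2),(2,0)
  0 0 0 0
  0 0 0 0
  3 0 1 0
  0 0 2 0
After step 2: ants at (3,2),(1,0)
  0 0 0 0
  1 0 0 0
  2 0 0 0
  0 0 3 0
After step 3: ants at (2,2),(2,0)
  0 0 0 0
  0 0 0 0
  3 0 1 0
  0 0 2 0

0 0 0 0
0 0 0 0
3 0 1 0
0 0 2 0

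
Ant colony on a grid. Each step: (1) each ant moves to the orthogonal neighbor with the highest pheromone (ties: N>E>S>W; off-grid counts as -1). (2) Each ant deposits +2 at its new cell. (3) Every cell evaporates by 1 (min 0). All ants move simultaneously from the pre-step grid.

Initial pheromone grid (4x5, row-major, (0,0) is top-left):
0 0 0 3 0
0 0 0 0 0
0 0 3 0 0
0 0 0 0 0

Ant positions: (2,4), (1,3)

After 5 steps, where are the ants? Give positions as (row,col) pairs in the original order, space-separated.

Step 1: ant0:(2,4)->N->(1,4) | ant1:(1,3)->N->(0,3)
  grid max=4 at (0,3)
Step 2: ant0:(1,4)->N->(0,4) | ant1:(0,3)->E->(0,4)
  grid max=3 at (0,3)
Step 3: ant0:(0,4)->W->(0,3) | ant1:(0,4)->W->(0,3)
  grid max=6 at (0,3)
Step 4: ant0:(0,3)->E->(0,4) | ant1:(0,3)->E->(0,4)
  grid max=5 at (0,3)
Step 5: ant0:(0,4)->W->(0,3) | ant1:(0,4)->W->(0,3)
  grid max=8 at (0,3)

(0,3) (0,3)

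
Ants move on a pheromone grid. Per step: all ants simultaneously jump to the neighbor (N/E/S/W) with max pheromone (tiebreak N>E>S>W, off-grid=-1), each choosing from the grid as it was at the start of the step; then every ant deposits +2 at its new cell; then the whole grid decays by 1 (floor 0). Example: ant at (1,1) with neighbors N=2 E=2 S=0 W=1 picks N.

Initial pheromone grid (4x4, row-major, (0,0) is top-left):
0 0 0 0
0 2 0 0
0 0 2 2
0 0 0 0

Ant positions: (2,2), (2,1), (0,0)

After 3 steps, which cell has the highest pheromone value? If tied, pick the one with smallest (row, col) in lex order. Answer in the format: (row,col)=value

Answer: (1,1)=5

Derivation:
Step 1: ant0:(2,2)->E->(2,3) | ant1:(2,1)->N->(1,1) | ant2:(0,0)->E->(0,1)
  grid max=3 at (1,1)
Step 2: ant0:(2,3)->W->(2,2) | ant1:(1,1)->N->(0,1) | ant2:(0,1)->S->(1,1)
  grid max=4 at (1,1)
Step 3: ant0:(2,2)->E->(2,3) | ant1:(0,1)->S->(1,1) | ant2:(1,1)->N->(0,1)
  grid max=5 at (1,1)
Final grid:
  0 3 0 0
  0 5 0 0
  0 0 1 3
  0 0 0 0
Max pheromone 5 at (1,1)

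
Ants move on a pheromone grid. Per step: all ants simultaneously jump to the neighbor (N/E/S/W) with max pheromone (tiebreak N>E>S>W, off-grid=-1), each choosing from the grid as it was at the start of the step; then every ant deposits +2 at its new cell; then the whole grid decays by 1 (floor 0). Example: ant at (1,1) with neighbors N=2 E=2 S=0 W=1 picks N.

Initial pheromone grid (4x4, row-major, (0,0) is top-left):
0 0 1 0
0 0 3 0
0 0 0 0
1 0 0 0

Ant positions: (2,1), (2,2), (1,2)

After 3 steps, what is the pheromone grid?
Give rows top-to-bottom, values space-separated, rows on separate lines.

After step 1: ants at (1,1),(1,2),(0,2)
  0 0 2 0
  0 1 4 0
  0 0 0 0
  0 0 0 0
After step 2: ants at (1,2),(0,2),(1,2)
  0 0 3 0
  0 0 7 0
  0 0 0 0
  0 0 0 0
After step 3: ants at (0,2),(1,2),(0,2)
  0 0 6 0
  0 0 8 0
  0 0 0 0
  0 0 0 0

0 0 6 0
0 0 8 0
0 0 0 0
0 0 0 0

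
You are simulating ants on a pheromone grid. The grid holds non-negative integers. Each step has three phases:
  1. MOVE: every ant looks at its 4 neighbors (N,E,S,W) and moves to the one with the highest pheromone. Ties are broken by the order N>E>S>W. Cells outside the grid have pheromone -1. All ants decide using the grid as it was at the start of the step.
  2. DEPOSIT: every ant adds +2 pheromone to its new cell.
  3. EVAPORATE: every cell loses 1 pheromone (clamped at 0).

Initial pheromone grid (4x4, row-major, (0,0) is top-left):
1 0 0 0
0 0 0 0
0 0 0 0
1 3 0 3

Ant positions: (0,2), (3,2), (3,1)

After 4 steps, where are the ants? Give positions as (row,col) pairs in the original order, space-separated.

Step 1: ant0:(0,2)->E->(0,3) | ant1:(3,2)->E->(3,3) | ant2:(3,1)->W->(3,0)
  grid max=4 at (3,3)
Step 2: ant0:(0,3)->S->(1,3) | ant1:(3,3)->N->(2,3) | ant2:(3,0)->E->(3,1)
  grid max=3 at (3,1)
Step 3: ant0:(1,3)->S->(2,3) | ant1:(2,3)->S->(3,3) | ant2:(3,1)->W->(3,0)
  grid max=4 at (3,3)
Step 4: ant0:(2,3)->S->(3,3) | ant1:(3,3)->N->(2,3) | ant2:(3,0)->E->(3,1)
  grid max=5 at (3,3)

(3,3) (2,3) (3,1)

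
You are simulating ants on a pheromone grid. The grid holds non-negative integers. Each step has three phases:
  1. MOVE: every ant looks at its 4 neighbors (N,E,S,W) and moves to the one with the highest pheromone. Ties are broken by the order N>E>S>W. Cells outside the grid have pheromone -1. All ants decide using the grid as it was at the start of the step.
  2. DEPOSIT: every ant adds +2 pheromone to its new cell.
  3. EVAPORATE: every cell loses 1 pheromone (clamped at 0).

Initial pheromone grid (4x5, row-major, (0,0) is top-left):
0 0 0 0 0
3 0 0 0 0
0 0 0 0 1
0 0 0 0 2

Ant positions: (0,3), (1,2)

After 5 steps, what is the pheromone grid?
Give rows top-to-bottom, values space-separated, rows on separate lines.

After step 1: ants at (0,4),(0,2)
  0 0 1 0 1
  2 0 0 0 0
  0 0 0 0 0
  0 0 0 0 1
After step 2: ants at (1,4),(0,3)
  0 0 0 1 0
  1 0 0 0 1
  0 0 0 0 0
  0 0 0 0 0
After step 3: ants at (0,4),(0,4)
  0 0 0 0 3
  0 0 0 0 0
  0 0 0 0 0
  0 0 0 0 0
After step 4: ants at (1,4),(1,4)
  0 0 0 0 2
  0 0 0 0 3
  0 0 0 0 0
  0 0 0 0 0
After step 5: ants at (0,4),(0,4)
  0 0 0 0 5
  0 0 0 0 2
  0 0 0 0 0
  0 0 0 0 0

0 0 0 0 5
0 0 0 0 2
0 0 0 0 0
0 0 0 0 0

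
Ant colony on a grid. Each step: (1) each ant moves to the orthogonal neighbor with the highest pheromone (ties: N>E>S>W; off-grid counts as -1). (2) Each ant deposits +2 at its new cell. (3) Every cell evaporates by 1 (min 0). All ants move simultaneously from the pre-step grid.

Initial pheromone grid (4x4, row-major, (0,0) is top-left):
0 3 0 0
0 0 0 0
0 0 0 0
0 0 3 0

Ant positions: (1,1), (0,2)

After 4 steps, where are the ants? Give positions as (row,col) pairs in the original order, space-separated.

Step 1: ant0:(1,1)->N->(0,1) | ant1:(0,2)->W->(0,1)
  grid max=6 at (0,1)
Step 2: ant0:(0,1)->E->(0,2) | ant1:(0,1)->E->(0,2)
  grid max=5 at (0,1)
Step 3: ant0:(0,2)->W->(0,1) | ant1:(0,2)->W->(0,1)
  grid max=8 at (0,1)
Step 4: ant0:(0,1)->E->(0,2) | ant1:(0,1)->E->(0,2)
  grid max=7 at (0,1)

(0,2) (0,2)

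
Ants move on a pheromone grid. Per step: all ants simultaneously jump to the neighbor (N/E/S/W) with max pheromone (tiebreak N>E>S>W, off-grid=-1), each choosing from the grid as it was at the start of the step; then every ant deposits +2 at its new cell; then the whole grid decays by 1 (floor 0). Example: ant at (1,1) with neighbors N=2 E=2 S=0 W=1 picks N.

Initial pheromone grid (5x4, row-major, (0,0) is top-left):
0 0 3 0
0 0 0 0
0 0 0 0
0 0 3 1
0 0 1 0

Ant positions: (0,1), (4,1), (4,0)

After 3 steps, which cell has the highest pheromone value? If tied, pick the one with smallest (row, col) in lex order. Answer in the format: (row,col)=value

Step 1: ant0:(0,1)->E->(0,2) | ant1:(4,1)->E->(4,2) | ant2:(4,0)->N->(3,0)
  grid max=4 at (0,2)
Step 2: ant0:(0,2)->E->(0,3) | ant1:(4,2)->N->(3,2) | ant2:(3,0)->N->(2,0)
  grid max=3 at (0,2)
Step 3: ant0:(0,3)->W->(0,2) | ant1:(3,2)->S->(4,2) | ant2:(2,0)->N->(1,0)
  grid max=4 at (0,2)
Final grid:
  0 0 4 0
  1 0 0 0
  0 0 0 0
  0 0 2 0
  0 0 2 0
Max pheromone 4 at (0,2)

Answer: (0,2)=4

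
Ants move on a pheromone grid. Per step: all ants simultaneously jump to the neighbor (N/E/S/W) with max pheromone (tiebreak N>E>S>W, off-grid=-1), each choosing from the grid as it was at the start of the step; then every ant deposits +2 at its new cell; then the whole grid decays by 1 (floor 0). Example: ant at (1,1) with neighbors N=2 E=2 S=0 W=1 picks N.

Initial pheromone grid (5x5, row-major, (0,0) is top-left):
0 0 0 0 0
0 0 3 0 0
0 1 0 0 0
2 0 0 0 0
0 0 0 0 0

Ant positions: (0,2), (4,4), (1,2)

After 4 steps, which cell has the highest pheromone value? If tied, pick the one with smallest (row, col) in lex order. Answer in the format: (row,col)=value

Step 1: ant0:(0,2)->S->(1,2) | ant1:(4,4)->N->(3,4) | ant2:(1,2)->N->(0,2)
  grid max=4 at (1,2)
Step 2: ant0:(1,2)->N->(0,2) | ant1:(3,4)->N->(2,4) | ant2:(0,2)->S->(1,2)
  grid max=5 at (1,2)
Step 3: ant0:(0,2)->S->(1,2) | ant1:(2,4)->N->(1,4) | ant2:(1,2)->N->(0,2)
  grid max=6 at (1,2)
Step 4: ant0:(1,2)->N->(0,2) | ant1:(1,4)->N->(0,4) | ant2:(0,2)->S->(1,2)
  grid max=7 at (1,2)
Final grid:
  0 0 4 0 1
  0 0 7 0 0
  0 0 0 0 0
  0 0 0 0 0
  0 0 0 0 0
Max pheromone 7 at (1,2)

Answer: (1,2)=7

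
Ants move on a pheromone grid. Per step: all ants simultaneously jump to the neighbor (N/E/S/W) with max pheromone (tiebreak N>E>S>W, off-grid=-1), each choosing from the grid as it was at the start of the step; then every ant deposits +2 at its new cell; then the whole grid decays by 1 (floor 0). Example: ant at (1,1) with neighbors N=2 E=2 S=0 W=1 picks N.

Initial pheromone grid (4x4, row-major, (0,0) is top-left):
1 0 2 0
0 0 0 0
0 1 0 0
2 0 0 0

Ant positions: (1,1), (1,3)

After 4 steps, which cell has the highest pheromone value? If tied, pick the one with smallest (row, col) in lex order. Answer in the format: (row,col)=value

Answer: (0,2)=2

Derivation:
Step 1: ant0:(1,1)->S->(2,1) | ant1:(1,3)->N->(0,3)
  grid max=2 at (2,1)
Step 2: ant0:(2,1)->N->(1,1) | ant1:(0,3)->W->(0,2)
  grid max=2 at (0,2)
Step 3: ant0:(1,1)->S->(2,1) | ant1:(0,2)->E->(0,3)
  grid max=2 at (2,1)
Step 4: ant0:(2,1)->N->(1,1) | ant1:(0,3)->W->(0,2)
  grid max=2 at (0,2)
Final grid:
  0 0 2 0
  0 1 0 0
  0 1 0 0
  0 0 0 0
Max pheromone 2 at (0,2)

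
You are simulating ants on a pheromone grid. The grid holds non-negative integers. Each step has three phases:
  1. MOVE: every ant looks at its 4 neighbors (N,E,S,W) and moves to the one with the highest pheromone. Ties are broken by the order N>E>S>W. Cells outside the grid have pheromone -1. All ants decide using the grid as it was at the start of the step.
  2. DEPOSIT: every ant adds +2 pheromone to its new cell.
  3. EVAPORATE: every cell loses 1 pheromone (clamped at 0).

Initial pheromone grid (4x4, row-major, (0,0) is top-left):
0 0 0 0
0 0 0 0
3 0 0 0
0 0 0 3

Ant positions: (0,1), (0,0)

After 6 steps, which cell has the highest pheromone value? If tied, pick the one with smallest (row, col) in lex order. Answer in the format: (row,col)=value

Answer: (0,1)=6

Derivation:
Step 1: ant0:(0,1)->E->(0,2) | ant1:(0,0)->E->(0,1)
  grid max=2 at (2,0)
Step 2: ant0:(0,2)->W->(0,1) | ant1:(0,1)->E->(0,2)
  grid max=2 at (0,1)
Step 3: ant0:(0,1)->E->(0,2) | ant1:(0,2)->W->(0,1)
  grid max=3 at (0,1)
Step 4: ant0:(0,2)->W->(0,1) | ant1:(0,1)->E->(0,2)
  grid max=4 at (0,1)
Step 5: ant0:(0,1)->E->(0,2) | ant1:(0,2)->W->(0,1)
  grid max=5 at (0,1)
Step 6: ant0:(0,2)->W->(0,1) | ant1:(0,1)->E->(0,2)
  grid max=6 at (0,1)
Final grid:
  0 6 6 0
  0 0 0 0
  0 0 0 0
  0 0 0 0
Max pheromone 6 at (0,1)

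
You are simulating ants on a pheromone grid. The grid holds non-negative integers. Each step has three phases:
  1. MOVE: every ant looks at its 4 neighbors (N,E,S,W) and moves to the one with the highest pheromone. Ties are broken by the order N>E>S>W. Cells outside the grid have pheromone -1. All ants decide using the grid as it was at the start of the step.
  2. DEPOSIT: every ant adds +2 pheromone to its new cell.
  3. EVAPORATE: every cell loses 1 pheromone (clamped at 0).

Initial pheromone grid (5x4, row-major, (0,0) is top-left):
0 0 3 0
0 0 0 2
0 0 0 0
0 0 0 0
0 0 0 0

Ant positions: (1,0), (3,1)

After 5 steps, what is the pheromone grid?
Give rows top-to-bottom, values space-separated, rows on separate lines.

After step 1: ants at (0,0),(2,1)
  1 0 2 0
  0 0 0 1
  0 1 0 0
  0 0 0 0
  0 0 0 0
After step 2: ants at (0,1),(1,1)
  0 1 1 0
  0 1 0 0
  0 0 0 0
  0 0 0 0
  0 0 0 0
After step 3: ants at (0,2),(0,1)
  0 2 2 0
  0 0 0 0
  0 0 0 0
  0 0 0 0
  0 0 0 0
After step 4: ants at (0,1),(0,2)
  0 3 3 0
  0 0 0 0
  0 0 0 0
  0 0 0 0
  0 0 0 0
After step 5: ants at (0,2),(0,1)
  0 4 4 0
  0 0 0 0
  0 0 0 0
  0 0 0 0
  0 0 0 0

0 4 4 0
0 0 0 0
0 0 0 0
0 0 0 0
0 0 0 0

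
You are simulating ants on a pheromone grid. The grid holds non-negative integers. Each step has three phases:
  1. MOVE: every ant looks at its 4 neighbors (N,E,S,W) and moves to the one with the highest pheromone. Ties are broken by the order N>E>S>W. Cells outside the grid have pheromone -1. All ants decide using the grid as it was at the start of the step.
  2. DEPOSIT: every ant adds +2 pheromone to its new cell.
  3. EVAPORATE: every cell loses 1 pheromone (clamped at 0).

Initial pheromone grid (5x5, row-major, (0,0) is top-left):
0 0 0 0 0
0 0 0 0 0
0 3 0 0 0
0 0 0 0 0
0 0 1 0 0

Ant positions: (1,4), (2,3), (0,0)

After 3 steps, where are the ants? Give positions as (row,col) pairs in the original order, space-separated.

Step 1: ant0:(1,4)->N->(0,4) | ant1:(2,3)->N->(1,3) | ant2:(0,0)->E->(0,1)
  grid max=2 at (2,1)
Step 2: ant0:(0,4)->S->(1,4) | ant1:(1,3)->N->(0,3) | ant2:(0,1)->E->(0,2)
  grid max=1 at (0,2)
Step 3: ant0:(1,4)->N->(0,4) | ant1:(0,3)->W->(0,2) | ant2:(0,2)->E->(0,3)
  grid max=2 at (0,2)

(0,4) (0,2) (0,3)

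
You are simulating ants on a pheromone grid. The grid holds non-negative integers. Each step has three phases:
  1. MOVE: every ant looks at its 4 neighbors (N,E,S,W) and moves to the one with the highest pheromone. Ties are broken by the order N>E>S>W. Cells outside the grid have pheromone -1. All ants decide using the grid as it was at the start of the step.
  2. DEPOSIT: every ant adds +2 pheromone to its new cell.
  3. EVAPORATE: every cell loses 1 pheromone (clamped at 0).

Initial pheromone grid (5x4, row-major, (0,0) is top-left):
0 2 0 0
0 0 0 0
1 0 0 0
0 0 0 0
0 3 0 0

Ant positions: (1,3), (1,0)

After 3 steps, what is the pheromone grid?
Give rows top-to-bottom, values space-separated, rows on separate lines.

After step 1: ants at (0,3),(2,0)
  0 1 0 1
  0 0 0 0
  2 0 0 0
  0 0 0 0
  0 2 0 0
After step 2: ants at (1,3),(1,0)
  0 0 0 0
  1 0 0 1
  1 0 0 0
  0 0 0 0
  0 1 0 0
After step 3: ants at (0,3),(2,0)
  0 0 0 1
  0 0 0 0
  2 0 0 0
  0 0 0 0
  0 0 0 0

0 0 0 1
0 0 0 0
2 0 0 0
0 0 0 0
0 0 0 0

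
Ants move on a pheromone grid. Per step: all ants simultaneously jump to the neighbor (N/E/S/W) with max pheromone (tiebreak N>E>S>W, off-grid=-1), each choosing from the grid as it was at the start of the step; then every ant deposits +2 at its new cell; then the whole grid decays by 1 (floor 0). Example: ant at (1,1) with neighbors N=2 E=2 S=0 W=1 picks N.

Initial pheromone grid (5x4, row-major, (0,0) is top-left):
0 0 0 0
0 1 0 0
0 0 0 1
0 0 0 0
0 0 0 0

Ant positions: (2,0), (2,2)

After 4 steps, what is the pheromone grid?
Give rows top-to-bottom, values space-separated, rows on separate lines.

After step 1: ants at (1,0),(2,3)
  0 0 0 0
  1 0 0 0
  0 0 0 2
  0 0 0 0
  0 0 0 0
After step 2: ants at (0,0),(1,3)
  1 0 0 0
  0 0 0 1
  0 0 0 1
  0 0 0 0
  0 0 0 0
After step 3: ants at (0,1),(2,3)
  0 1 0 0
  0 0 0 0
  0 0 0 2
  0 0 0 0
  0 0 0 0
After step 4: ants at (0,2),(1,3)
  0 0 1 0
  0 0 0 1
  0 0 0 1
  0 0 0 0
  0 0 0 0

0 0 1 0
0 0 0 1
0 0 0 1
0 0 0 0
0 0 0 0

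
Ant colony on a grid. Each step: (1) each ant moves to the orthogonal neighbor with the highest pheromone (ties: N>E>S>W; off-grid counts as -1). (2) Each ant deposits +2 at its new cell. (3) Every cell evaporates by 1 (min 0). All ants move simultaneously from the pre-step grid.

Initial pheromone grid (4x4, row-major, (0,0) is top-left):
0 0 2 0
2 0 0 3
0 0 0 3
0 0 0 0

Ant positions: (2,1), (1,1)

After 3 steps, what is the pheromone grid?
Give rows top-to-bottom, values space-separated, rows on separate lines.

After step 1: ants at (1,1),(1,0)
  0 0 1 0
  3 1 0 2
  0 0 0 2
  0 0 0 0
After step 2: ants at (1,0),(1,1)
  0 0 0 0
  4 2 0 1
  0 0 0 1
  0 0 0 0
After step 3: ants at (1,1),(1,0)
  0 0 0 0
  5 3 0 0
  0 0 0 0
  0 0 0 0

0 0 0 0
5 3 0 0
0 0 0 0
0 0 0 0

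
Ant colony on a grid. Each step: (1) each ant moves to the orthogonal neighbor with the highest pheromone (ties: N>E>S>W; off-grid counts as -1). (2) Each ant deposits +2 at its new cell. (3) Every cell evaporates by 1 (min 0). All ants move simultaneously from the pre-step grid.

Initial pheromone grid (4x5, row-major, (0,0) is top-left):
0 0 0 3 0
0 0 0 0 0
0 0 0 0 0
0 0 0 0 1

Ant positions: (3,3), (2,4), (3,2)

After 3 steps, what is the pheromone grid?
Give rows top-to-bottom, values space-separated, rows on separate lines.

After step 1: ants at (3,4),(3,4),(2,2)
  0 0 0 2 0
  0 0 0 0 0
  0 0 1 0 0
  0 0 0 0 4
After step 2: ants at (2,4),(2,4),(1,2)
  0 0 0 1 0
  0 0 1 0 0
  0 0 0 0 3
  0 0 0 0 3
After step 3: ants at (3,4),(3,4),(0,2)
  0 0 1 0 0
  0 0 0 0 0
  0 0 0 0 2
  0 0 0 0 6

0 0 1 0 0
0 0 0 0 0
0 0 0 0 2
0 0 0 0 6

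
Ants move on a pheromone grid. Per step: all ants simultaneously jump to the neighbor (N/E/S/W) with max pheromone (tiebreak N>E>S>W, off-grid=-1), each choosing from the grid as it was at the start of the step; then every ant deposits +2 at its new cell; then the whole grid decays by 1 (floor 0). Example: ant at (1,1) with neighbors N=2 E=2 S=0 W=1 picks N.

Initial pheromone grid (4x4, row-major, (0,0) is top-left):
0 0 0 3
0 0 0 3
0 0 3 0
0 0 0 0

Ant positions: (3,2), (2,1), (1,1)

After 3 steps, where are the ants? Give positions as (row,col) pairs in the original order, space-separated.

Step 1: ant0:(3,2)->N->(2,2) | ant1:(2,1)->E->(2,2) | ant2:(1,1)->N->(0,1)
  grid max=6 at (2,2)
Step 2: ant0:(2,2)->N->(1,2) | ant1:(2,2)->N->(1,2) | ant2:(0,1)->E->(0,2)
  grid max=5 at (2,2)
Step 3: ant0:(1,2)->S->(2,2) | ant1:(1,2)->S->(2,2) | ant2:(0,2)->S->(1,2)
  grid max=8 at (2,2)

(2,2) (2,2) (1,2)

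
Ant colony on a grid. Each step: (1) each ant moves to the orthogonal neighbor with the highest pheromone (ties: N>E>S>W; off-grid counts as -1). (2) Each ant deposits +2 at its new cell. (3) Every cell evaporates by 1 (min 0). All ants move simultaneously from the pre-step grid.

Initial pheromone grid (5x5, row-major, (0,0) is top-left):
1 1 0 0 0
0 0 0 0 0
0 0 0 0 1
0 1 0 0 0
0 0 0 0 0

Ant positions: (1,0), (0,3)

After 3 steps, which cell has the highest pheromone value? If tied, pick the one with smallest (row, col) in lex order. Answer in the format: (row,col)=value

Answer: (0,0)=2

Derivation:
Step 1: ant0:(1,0)->N->(0,0) | ant1:(0,3)->E->(0,4)
  grid max=2 at (0,0)
Step 2: ant0:(0,0)->E->(0,1) | ant1:(0,4)->S->(1,4)
  grid max=1 at (0,0)
Step 3: ant0:(0,1)->W->(0,0) | ant1:(1,4)->N->(0,4)
  grid max=2 at (0,0)
Final grid:
  2 0 0 0 1
  0 0 0 0 0
  0 0 0 0 0
  0 0 0 0 0
  0 0 0 0 0
Max pheromone 2 at (0,0)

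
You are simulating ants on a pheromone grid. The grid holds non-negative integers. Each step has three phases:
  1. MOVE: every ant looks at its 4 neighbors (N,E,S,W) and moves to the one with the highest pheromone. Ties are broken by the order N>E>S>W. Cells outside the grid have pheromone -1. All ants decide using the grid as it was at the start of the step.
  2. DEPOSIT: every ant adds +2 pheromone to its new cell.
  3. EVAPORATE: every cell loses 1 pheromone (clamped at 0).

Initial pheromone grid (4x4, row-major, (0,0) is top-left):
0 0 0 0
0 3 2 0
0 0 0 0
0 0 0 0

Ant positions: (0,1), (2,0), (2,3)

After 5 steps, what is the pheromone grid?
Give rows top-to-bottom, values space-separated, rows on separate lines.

After step 1: ants at (1,1),(1,0),(1,3)
  0 0 0 0
  1 4 1 1
  0 0 0 0
  0 0 0 0
After step 2: ants at (1,2),(1,1),(1,2)
  0 0 0 0
  0 5 4 0
  0 0 0 0
  0 0 0 0
After step 3: ants at (1,1),(1,2),(1,1)
  0 0 0 0
  0 8 5 0
  0 0 0 0
  0 0 0 0
After step 4: ants at (1,2),(1,1),(1,2)
  0 0 0 0
  0 9 8 0
  0 0 0 0
  0 0 0 0
After step 5: ants at (1,1),(1,2),(1,1)
  0 0 0 0
  0 12 9 0
  0 0 0 0
  0 0 0 0

0 0 0 0
0 12 9 0
0 0 0 0
0 0 0 0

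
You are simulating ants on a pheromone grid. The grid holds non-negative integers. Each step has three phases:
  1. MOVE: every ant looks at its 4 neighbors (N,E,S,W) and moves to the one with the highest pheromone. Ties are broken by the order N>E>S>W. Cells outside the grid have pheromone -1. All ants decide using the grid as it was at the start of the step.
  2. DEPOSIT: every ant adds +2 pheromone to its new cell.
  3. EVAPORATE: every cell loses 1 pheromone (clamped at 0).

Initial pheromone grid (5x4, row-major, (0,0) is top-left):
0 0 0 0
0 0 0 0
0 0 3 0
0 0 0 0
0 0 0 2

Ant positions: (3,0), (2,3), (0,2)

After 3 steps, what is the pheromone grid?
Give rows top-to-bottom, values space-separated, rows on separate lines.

After step 1: ants at (2,0),(2,2),(0,3)
  0 0 0 1
  0 0 0 0
  1 0 4 0
  0 0 0 0
  0 0 0 1
After step 2: ants at (1,0),(1,2),(1,3)
  0 0 0 0
  1 0 1 1
  0 0 3 0
  0 0 0 0
  0 0 0 0
After step 3: ants at (0,0),(2,2),(1,2)
  1 0 0 0
  0 0 2 0
  0 0 4 0
  0 0 0 0
  0 0 0 0

1 0 0 0
0 0 2 0
0 0 4 0
0 0 0 0
0 0 0 0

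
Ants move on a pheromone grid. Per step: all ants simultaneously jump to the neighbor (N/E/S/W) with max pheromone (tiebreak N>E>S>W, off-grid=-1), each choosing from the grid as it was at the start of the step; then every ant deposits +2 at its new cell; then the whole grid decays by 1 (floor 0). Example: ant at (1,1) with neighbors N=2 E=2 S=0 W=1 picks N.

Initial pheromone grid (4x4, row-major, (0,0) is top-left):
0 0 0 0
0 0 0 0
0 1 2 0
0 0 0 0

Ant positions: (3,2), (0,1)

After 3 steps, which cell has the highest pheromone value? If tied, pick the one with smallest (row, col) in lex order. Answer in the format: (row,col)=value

Answer: (2,2)=3

Derivation:
Step 1: ant0:(3,2)->N->(2,2) | ant1:(0,1)->E->(0,2)
  grid max=3 at (2,2)
Step 2: ant0:(2,2)->N->(1,2) | ant1:(0,2)->E->(0,3)
  grid max=2 at (2,2)
Step 3: ant0:(1,2)->S->(2,2) | ant1:(0,3)->S->(1,3)
  grid max=3 at (2,2)
Final grid:
  0 0 0 0
  0 0 0 1
  0 0 3 0
  0 0 0 0
Max pheromone 3 at (2,2)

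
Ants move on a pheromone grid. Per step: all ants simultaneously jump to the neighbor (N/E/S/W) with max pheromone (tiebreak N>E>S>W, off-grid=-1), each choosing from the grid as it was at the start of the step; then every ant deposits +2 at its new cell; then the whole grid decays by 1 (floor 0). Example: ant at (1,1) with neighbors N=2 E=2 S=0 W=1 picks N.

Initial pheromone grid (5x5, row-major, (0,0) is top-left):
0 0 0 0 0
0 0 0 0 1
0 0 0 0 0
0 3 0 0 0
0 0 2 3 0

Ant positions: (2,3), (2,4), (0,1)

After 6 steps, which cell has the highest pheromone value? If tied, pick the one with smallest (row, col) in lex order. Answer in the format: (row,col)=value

Answer: (1,4)=11

Derivation:
Step 1: ant0:(2,3)->N->(1,3) | ant1:(2,4)->N->(1,4) | ant2:(0,1)->E->(0,2)
  grid max=2 at (1,4)
Step 2: ant0:(1,3)->E->(1,4) | ant1:(1,4)->W->(1,3) | ant2:(0,2)->E->(0,3)
  grid max=3 at (1,4)
Step 3: ant0:(1,4)->W->(1,3) | ant1:(1,3)->E->(1,4) | ant2:(0,3)->S->(1,3)
  grid max=5 at (1,3)
Step 4: ant0:(1,3)->E->(1,4) | ant1:(1,4)->W->(1,3) | ant2:(1,3)->E->(1,4)
  grid max=7 at (1,4)
Step 5: ant0:(1,4)->W->(1,3) | ant1:(1,3)->E->(1,4) | ant2:(1,4)->W->(1,3)
  grid max=9 at (1,3)
Step 6: ant0:(1,3)->E->(1,4) | ant1:(1,4)->W->(1,3) | ant2:(1,3)->E->(1,4)
  grid max=11 at (1,4)
Final grid:
  0 0 0 0 0
  0 0 0 10 11
  0 0 0 0 0
  0 0 0 0 0
  0 0 0 0 0
Max pheromone 11 at (1,4)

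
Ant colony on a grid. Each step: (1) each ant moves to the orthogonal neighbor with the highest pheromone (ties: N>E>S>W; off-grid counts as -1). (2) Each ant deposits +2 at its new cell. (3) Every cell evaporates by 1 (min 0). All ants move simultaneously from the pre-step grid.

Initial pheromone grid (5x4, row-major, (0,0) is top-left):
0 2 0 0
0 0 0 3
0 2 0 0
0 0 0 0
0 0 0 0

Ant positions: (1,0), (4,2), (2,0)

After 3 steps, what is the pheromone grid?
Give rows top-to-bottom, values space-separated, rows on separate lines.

After step 1: ants at (0,0),(3,2),(2,1)
  1 1 0 0
  0 0 0 2
  0 3 0 0
  0 0 1 0
  0 0 0 0
After step 2: ants at (0,1),(2,2),(1,1)
  0 2 0 0
  0 1 0 1
  0 2 1 0
  0 0 0 0
  0 0 0 0
After step 3: ants at (1,1),(2,1),(0,1)
  0 3 0 0
  0 2 0 0
  0 3 0 0
  0 0 0 0
  0 0 0 0

0 3 0 0
0 2 0 0
0 3 0 0
0 0 0 0
0 0 0 0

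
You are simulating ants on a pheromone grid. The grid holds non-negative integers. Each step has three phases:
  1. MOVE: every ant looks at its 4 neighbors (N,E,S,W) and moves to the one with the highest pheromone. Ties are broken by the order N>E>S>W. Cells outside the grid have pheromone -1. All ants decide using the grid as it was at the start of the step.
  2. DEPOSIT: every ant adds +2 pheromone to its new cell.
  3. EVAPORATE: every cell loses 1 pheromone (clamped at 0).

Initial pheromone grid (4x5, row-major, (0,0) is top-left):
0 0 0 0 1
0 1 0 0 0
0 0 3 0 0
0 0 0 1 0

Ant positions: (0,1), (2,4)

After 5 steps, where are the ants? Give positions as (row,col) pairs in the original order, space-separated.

Step 1: ant0:(0,1)->S->(1,1) | ant1:(2,4)->N->(1,4)
  grid max=2 at (1,1)
Step 2: ant0:(1,1)->N->(0,1) | ant1:(1,4)->N->(0,4)
  grid max=1 at (0,1)
Step 3: ant0:(0,1)->S->(1,1) | ant1:(0,4)->S->(1,4)
  grid max=2 at (1,1)
Step 4: ant0:(1,1)->N->(0,1) | ant1:(1,4)->N->(0,4)
  grid max=1 at (0,1)
Step 5: ant0:(0,1)->S->(1,1) | ant1:(0,4)->S->(1,4)
  grid max=2 at (1,1)

(1,1) (1,4)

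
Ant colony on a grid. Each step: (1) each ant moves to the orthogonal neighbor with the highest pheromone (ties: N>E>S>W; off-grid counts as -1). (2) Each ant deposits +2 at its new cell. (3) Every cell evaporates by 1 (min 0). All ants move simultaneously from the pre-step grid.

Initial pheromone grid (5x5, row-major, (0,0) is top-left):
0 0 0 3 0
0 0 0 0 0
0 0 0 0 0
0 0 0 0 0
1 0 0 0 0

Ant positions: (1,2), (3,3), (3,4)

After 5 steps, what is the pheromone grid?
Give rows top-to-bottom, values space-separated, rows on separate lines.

After step 1: ants at (0,2),(2,3),(2,4)
  0 0 1 2 0
  0 0 0 0 0
  0 0 0 1 1
  0 0 0 0 0
  0 0 0 0 0
After step 2: ants at (0,3),(2,4),(2,3)
  0 0 0 3 0
  0 0 0 0 0
  0 0 0 2 2
  0 0 0 0 0
  0 0 0 0 0
After step 3: ants at (0,4),(2,3),(2,4)
  0 0 0 2 1
  0 0 0 0 0
  0 0 0 3 3
  0 0 0 0 0
  0 0 0 0 0
After step 4: ants at (0,3),(2,4),(2,3)
  0 0 0 3 0
  0 0 0 0 0
  0 0 0 4 4
  0 0 0 0 0
  0 0 0 0 0
After step 5: ants at (0,4),(2,3),(2,4)
  0 0 0 2 1
  0 0 0 0 0
  0 0 0 5 5
  0 0 0 0 0
  0 0 0 0 0

0 0 0 2 1
0 0 0 0 0
0 0 0 5 5
0 0 0 0 0
0 0 0 0 0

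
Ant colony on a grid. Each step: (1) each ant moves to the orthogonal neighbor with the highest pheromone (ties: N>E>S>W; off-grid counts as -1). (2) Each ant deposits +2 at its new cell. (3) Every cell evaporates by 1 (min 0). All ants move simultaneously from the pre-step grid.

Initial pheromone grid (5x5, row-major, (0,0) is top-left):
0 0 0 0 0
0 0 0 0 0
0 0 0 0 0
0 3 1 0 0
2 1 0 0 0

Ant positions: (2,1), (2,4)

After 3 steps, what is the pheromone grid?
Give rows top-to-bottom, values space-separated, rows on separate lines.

After step 1: ants at (3,1),(1,4)
  0 0 0 0 0
  0 0 0 0 1
  0 0 0 0 0
  0 4 0 0 0
  1 0 0 0 0
After step 2: ants at (2,1),(0,4)
  0 0 0 0 1
  0 0 0 0 0
  0 1 0 0 0
  0 3 0 0 0
  0 0 0 0 0
After step 3: ants at (3,1),(1,4)
  0 0 0 0 0
  0 0 0 0 1
  0 0 0 0 0
  0 4 0 0 0
  0 0 0 0 0

0 0 0 0 0
0 0 0 0 1
0 0 0 0 0
0 4 0 0 0
0 0 0 0 0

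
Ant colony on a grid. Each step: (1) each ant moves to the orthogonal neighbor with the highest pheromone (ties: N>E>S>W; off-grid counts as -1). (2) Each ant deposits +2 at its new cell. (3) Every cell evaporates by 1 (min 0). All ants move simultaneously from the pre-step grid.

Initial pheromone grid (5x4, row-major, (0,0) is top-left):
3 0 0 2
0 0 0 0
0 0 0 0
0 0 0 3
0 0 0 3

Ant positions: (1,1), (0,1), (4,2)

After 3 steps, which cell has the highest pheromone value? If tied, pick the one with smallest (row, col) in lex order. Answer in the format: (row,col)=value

Answer: (0,0)=6

Derivation:
Step 1: ant0:(1,1)->N->(0,1) | ant1:(0,1)->W->(0,0) | ant2:(4,2)->E->(4,3)
  grid max=4 at (0,0)
Step 2: ant0:(0,1)->W->(0,0) | ant1:(0,0)->E->(0,1) | ant2:(4,3)->N->(3,3)
  grid max=5 at (0,0)
Step 3: ant0:(0,0)->E->(0,1) | ant1:(0,1)->W->(0,0) | ant2:(3,3)->S->(4,3)
  grid max=6 at (0,0)
Final grid:
  6 3 0 0
  0 0 0 0
  0 0 0 0
  0 0 0 2
  0 0 0 4
Max pheromone 6 at (0,0)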